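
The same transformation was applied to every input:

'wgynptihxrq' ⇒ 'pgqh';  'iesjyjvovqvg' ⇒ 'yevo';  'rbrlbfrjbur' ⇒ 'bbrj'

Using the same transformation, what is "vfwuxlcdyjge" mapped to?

xfgd

In each case the input is transformed by: keep one character in every 3, starting at position 2 (positions 2nd, 5th, 8th, ...), then swap each adjacent pair of characters (1↔2, 3↔4, ...).
Starting from "vfwuxlcdyjge": after the first operation, "fxdg"; after the second, "xfgd".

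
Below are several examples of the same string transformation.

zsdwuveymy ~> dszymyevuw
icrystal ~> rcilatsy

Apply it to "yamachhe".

The rule is to move the first 3 characters to the end (rotate left by 3), then reverse the string.
Working it through for "yamachhe": intermediate "achheyam", final "mayehhca".

mayehhca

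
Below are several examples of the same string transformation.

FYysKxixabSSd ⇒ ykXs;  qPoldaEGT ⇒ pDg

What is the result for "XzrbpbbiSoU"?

ZPIu

The pattern: keep one character in every 3, starting at position 2 (positions 2nd, 5th, 8th, ...), then flip the case of every letter.
For "XzrbpbbiSoU", step one produces "zpiU"; step two turns that into "ZPIu".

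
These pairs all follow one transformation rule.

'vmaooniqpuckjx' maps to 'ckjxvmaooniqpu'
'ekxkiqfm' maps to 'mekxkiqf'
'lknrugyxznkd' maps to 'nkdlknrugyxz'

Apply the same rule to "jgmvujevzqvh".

Looking at the pairs, the operation is to move the first 3 characters to the end (rotate left by 3), then swap the front and back halves of the string.
On "jgmvujevzqvh" that produces "qvhjgmvujevz".

qvhjgmvujevz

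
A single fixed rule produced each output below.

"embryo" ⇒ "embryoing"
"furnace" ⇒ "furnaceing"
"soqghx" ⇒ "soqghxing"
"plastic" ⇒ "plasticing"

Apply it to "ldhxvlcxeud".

What's happening: append "ing".
"ldhxvlcxeud" → "ldhxvlcxeuding".

ldhxvlcxeuding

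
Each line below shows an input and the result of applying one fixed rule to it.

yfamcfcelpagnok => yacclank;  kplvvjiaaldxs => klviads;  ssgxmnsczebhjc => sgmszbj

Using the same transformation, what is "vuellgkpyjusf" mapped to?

velkyuf

Each output is the input with this applied: keep every other character starting from the first (positions 1st, 3rd, 5th, ...).
Doing the same to "vuellgkpyjusf": "velkyuf".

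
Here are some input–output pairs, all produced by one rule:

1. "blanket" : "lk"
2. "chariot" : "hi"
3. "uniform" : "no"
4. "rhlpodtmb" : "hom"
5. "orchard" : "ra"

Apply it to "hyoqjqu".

Looking at the pairs, the operation is to keep one character in every 3, starting at position 2 (positions 2nd, 5th, 8th, ...).
For "hyoqjqu" the result is "yj".

yj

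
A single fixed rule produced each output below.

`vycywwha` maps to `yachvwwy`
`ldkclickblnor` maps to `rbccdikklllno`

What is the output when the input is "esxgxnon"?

Looking at the pairs, the operation is to sort the characters into alphabetical order, then move the last character to the front.
On "esxgxnon": the first step gives "egnnosxx", and the second then gives "xegnnosx".

xegnnosx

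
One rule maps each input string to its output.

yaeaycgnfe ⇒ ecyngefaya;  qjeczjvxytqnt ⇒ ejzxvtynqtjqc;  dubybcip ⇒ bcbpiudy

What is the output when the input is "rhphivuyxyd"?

In each case the input is transformed by: swap each adjacent pair of characters (1↔2, 3↔4, ...), then move the first 3 characters to the end (rotate left by 3).
For "rhphivuyxyd" the result is "pviyuyxdhrh".

pviyuyxdhrh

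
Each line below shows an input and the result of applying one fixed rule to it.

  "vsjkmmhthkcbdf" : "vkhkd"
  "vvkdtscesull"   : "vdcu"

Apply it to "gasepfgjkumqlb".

gegul

Rule — keep one character in every 3, starting at position 1 (positions 1st, 4th, 7th, ...).
For "gasepfgjkumqlb" the result is "gegul".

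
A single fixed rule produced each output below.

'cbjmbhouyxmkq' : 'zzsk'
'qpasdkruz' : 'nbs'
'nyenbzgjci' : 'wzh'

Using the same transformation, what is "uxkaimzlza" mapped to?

Rule — keep one character in every 3, starting at position 2 (positions 2nd, 5th, 8th, ...), then shift every letter 2 places backward in the alphabet (wrapping around).
Doing the same to "uxkaimzlza": "vgj".

vgj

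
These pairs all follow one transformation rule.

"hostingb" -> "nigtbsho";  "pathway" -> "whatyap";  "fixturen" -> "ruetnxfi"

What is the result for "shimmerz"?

emrmzish

The rule is to move the last 3 characters to the front (rotate right by 3), then take characters alternately from the front and the back (1st, last, 2nd, 2nd-last, ...).
Applying both steps to "shimmerz": "erzshimm", then "emrmzish".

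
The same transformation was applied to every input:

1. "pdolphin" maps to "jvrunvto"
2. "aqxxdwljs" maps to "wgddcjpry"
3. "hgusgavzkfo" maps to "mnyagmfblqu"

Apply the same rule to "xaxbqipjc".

gdhdowpvi

In each case the input is transformed by: swap each adjacent pair of characters (1↔2, 3↔4, ...), then shift every letter 6 places forward in the alphabet (wrapping around).
Starting from "xaxbqipjc": after the first operation, "axbxiqjpc"; after the second, "gdhdowpvi".
(Check on "aqxxdwljs": → "qaxxwdjls" → "wgddcjpry" ✓)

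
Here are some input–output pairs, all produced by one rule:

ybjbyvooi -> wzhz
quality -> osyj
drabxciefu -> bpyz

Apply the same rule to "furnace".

dspl

Rule — shift every letter 2 places backward in the alphabet (wrapping around), then keep only the first 4 characters.
For "furnace", step one produces "dsplyac"; step two turns that into "dspl".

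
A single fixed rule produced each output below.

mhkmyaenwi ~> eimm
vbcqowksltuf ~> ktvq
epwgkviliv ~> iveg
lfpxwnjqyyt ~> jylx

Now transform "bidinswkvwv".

The pattern: keep one character in every 3, starting at position 1 (positions 1st, 4th, 7th, ...), then swap the front and back halves of the string.
Working it through for "bidinswkvwv": intermediate "biww", final "wwbi".
(Check on "vbcqowksltuf": → "vqkt" → "ktvq" ✓)

wwbi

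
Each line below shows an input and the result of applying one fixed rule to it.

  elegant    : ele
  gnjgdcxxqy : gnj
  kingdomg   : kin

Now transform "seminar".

sem

The transformation: keep only the first 3 characters.
Doing the same to "seminar": "sem".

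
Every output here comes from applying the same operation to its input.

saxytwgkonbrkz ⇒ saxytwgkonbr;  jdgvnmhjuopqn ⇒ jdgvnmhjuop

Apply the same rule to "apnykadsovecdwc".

apnykadsovecd

Each output is the input with this applied: delete the last 2 characters.
On "apnykadsovecdwc" that produces "apnykadsovecd".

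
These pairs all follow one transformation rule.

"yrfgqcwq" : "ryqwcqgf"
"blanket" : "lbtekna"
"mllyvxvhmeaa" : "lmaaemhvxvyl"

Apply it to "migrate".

Rule — move the first 2 characters to the end (rotate left by 2), then reverse the string.
"migrate" → "imetarg".
(Check on "yrfgqcwq": → "fgqcwqyr" → "ryqwcqgf" ✓)

imetarg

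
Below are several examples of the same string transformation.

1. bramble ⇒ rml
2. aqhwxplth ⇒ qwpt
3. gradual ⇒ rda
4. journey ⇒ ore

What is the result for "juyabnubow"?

uanbw

What's happening: keep every other character starting from the second (positions 2nd, 4th, 6th, ...).
"juyabnubow" → "uanbw".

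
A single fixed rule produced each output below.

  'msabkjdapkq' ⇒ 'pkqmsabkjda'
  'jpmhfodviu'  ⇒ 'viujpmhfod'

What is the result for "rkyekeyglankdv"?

kdvrkyekeyglan

Each output is the input with this applied: move the last 3 characters to the front (rotate right by 3).
Applying that to "rkyekeyglankdv" gives "kdvrkyekeyglan".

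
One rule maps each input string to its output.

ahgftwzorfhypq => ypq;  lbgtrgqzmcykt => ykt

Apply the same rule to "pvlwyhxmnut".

nut

The transformation: keep only the last 3 characters.
On "pvlwyhxmnut" that produces "nut".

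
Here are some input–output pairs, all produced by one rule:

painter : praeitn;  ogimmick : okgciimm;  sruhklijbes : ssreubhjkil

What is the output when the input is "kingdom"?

kmiondg

The rule is to take characters alternately from the front and the back (1st, last, 2nd, 2nd-last, ...).
So "kingdom" becomes "kmiondg".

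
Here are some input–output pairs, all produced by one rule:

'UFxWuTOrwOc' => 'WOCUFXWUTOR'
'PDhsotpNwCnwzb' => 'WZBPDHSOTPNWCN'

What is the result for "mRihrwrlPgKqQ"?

KQQMRIHRWRLPG

Looking at the pairs, the operation is to move the last 3 characters to the front (rotate right by 3), then convert every letter to uppercase.
On "mRihrwrlPgKqQ": the first step gives "KqQmRihrwrlPg", and the second then gives "KQQMRIHRWRLPG".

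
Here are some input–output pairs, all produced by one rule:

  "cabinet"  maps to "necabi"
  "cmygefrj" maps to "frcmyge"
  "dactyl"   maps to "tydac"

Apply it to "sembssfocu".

Each output is the input with this applied: delete the last character, then move the last 2 characters to the front (rotate right by 2).
"sembssfocu" → "sembssfoc" → "ocsembssf".

ocsembssf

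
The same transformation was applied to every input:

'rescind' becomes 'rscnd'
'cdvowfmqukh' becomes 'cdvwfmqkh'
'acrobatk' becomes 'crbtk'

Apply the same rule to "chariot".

chrt

Rule — remove every vowel.
Applying that to "chariot" gives "chrt".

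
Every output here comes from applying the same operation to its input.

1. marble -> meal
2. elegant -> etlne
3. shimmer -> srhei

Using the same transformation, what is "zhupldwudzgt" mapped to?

Each output is the input with this applied: take characters alternately from the front and the back (1st, last, 2nd, 2nd-last, ...), then delete the last 2 characters.
Working it through for "zhupldwudzgt": intermediate "zthguzpdludw", final "zthguzpdlu".

zthguzpdlu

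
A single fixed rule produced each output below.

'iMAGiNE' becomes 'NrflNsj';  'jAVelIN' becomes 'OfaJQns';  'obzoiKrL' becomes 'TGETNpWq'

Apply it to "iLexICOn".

The transformation: flip the case of every letter, then shift every letter 5 places forward in the alphabet (wrapping around).
Starting from "iLexICOn": after the first operation, "IlEXicoN"; after the second, "NqJCnhtS".
(Check on "jAVelIN": → "JavELin" → "OfaJQns" ✓)

NqJCnhtS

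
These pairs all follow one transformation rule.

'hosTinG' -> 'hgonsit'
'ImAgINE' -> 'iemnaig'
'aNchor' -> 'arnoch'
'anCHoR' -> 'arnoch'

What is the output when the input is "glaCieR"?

grleaic

Rule — take characters alternately from the front and the back (1st, last, 2nd, 2nd-last, ...), then convert every letter to lowercase.
Starting from "glaCieR": after the first operation, "gRleaiC"; after the second, "grleaic".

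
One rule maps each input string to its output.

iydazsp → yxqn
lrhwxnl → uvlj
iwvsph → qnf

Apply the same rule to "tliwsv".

The transformation: shift every letter 2 places backward in the alphabet (wrapping around), then delete the first 3 characters.
"tliwsv" → "rjguqt" → "uqt".

uqt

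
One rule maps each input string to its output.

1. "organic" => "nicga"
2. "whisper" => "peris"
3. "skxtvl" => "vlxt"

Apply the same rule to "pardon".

onrd

The transformation: delete the first 2 characters, then move the first 2 characters to the end (rotate left by 2).
Starting from "pardon": after the first operation, "rdon"; after the second, "onrd".
(Check on "organic": → "ganic" → "nicga" ✓)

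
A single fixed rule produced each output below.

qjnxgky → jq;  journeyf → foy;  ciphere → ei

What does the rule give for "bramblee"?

The rule is to sort the characters into alphabetical order, then keep one character in every 3, starting at position 2 (positions 2nd, 5th, 8th, ...).
Doing the same to "bramblee": "ber".

ber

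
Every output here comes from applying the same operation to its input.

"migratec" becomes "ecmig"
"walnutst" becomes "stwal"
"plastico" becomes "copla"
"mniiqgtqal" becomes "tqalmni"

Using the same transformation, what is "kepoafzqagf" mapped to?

zqagfkep

What's happening: move the first 3 characters to the end (rotate left by 3), then delete the first 3 characters.
On "kepoafzqagf": the first step gives "oafzqagfkep", and the second then gives "zqagfkep".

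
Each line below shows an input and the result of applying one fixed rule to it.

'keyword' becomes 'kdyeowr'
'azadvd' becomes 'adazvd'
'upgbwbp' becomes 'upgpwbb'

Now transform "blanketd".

bdalknte

The transformation: move the last character to the front, then swap each adjacent pair of characters (1↔2, 3↔4, ...).
For "blanketd", step one produces "dblanket"; step two turns that into "bdalknte".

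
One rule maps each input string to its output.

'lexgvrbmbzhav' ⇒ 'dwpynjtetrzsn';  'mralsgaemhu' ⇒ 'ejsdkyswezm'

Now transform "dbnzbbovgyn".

vtfrttgnyqf

Rule — shift every letter 8 places backward in the alphabet (wrapping around).
So "dbnzbbovgyn" becomes "vtfrttgnyqf".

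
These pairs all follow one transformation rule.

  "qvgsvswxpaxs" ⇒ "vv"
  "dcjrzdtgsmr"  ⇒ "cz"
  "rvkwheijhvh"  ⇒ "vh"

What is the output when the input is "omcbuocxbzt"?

Rule — keep one character in every 3, starting at position 2 (positions 2nd, 5th, 8th, ...), then delete the last 2 characters.
Starting from "omcbuocxbzt": after the first operation, "muxt"; after the second, "mu".

mu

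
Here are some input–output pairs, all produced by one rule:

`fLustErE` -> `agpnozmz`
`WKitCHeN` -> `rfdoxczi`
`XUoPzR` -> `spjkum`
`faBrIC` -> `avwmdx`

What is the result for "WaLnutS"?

rvgipon

In each case the input is transformed by: shift every letter 5 places backward in the alphabet (wrapping around), then convert every letter to lowercase.
"WaLnutS" → "RvGipoN" → "rvgipon".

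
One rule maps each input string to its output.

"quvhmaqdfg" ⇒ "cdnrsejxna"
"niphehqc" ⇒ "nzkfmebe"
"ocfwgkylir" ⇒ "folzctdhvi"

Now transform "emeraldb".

Rule — shift every letter 3 places backward in the alphabet (wrapping around), then move the last 2 characters to the front (rotate right by 2).
"emeraldb" → "bjboxiay" → "aybjboxi".

aybjboxi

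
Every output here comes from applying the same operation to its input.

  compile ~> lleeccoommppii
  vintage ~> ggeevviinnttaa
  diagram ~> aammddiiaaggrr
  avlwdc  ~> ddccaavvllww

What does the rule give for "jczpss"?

ssssjjcczzpp

In each case the input is transformed by: move the last 2 characters to the front (rotate right by 2), then double every character.
For "jczpss", step one produces "ssjczp"; step two turns that into "ssssjjcczzpp".
(Check on "diagram": → "amdiagr" → "aammddiiaaggrr" ✓)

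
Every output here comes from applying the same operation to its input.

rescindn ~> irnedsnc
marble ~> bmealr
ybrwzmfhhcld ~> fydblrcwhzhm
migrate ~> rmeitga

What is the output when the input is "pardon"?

The transformation: take characters alternately from the front and the back (1st, last, 2nd, 2nd-last, ...), then move the last character to the front.
On "pardon": the first step gives "pnaord", and the second then gives "dpnaor".

dpnaor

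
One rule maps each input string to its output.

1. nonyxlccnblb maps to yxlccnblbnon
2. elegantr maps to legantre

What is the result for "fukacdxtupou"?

The rule is to move the last 3 characters to the front (rotate right by 3), then swap the front and back halves of the string.
Working it through for "fukacdxtupou": intermediate "poufukacdxtu", final "acdxtupoufuk".

acdxtupoufuk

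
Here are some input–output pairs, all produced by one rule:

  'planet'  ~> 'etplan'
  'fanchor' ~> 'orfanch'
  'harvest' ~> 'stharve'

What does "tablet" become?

ettabl

The transformation: move the last 2 characters to the front (rotate right by 2).
"tablet" → "ettabl".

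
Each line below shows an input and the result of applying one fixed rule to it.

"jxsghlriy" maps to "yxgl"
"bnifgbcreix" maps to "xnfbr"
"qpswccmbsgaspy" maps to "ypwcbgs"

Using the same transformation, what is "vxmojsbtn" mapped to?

The pattern: move the last 2 characters to the front (rotate right by 2), then keep every other character starting from the second (positions 2nd, 4th, 6th, ...).
Applying both steps to "vxmojsbtn": "tnvxmojsb", then "nxos".

nxos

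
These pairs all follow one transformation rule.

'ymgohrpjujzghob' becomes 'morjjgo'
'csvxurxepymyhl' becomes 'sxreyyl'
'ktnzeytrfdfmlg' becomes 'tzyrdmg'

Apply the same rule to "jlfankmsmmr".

laksm

Rule — keep every other character starting from the second (positions 2nd, 4th, 6th, ...).
Applying that to "jlfankmsmmr" gives "laksm".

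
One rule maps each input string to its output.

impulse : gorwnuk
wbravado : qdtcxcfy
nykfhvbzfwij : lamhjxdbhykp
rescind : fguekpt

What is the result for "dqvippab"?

dsxkrrcf

What's happening: swap the first and last characters, then shift every letter 2 places forward in the alphabet (wrapping around).
On "dqvippab": the first step gives "bqvippad", and the second then gives "dsxkrrcf".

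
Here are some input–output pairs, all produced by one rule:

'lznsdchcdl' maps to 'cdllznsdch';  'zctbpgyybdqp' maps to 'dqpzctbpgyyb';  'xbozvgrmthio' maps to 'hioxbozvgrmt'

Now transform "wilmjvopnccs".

What's happening: move the last 3 characters to the front (rotate right by 3).
"wilmjvopnccs" → "ccswilmjvopn".

ccswilmjvopn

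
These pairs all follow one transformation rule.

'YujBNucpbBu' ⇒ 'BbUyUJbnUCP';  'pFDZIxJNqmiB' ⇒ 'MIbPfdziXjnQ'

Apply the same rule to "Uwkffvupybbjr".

BJRuWKFFVUPYB

The rule is to move the last 3 characters to the front (rotate right by 3), then flip the case of every letter.
Working it through for "Uwkffvupybbjr": intermediate "bjrUwkffvupyb", final "BJRuWKFFVUPYB".
(Check on "pFDZIxJNqmiB": → "miBpFDZIxJNq" → "MIbPfdziXjnQ" ✓)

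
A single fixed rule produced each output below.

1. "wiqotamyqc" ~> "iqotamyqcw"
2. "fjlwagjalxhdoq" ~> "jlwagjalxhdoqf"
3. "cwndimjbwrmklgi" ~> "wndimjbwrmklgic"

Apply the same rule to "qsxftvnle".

The rule is to move the first character to the end.
Applying that to "qsxftvnle" gives "sxftvnleq".

sxftvnleq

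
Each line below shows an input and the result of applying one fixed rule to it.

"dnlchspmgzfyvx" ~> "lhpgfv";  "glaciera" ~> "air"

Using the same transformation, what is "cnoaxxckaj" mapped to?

Rule — delete the first character, then keep every other character starting from the second (positions 2nd, 4th, 6th, ...).
Doing the same to "cnoaxxckaj": "oxca".
(Check on "dnlchspmgzfyvx": → "nlchspmgzfyvx" → "lhpgfv" ✓)

oxca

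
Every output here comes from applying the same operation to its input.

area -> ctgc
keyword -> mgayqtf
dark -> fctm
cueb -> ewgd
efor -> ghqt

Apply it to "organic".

The rule is to shift every letter 2 places forward in the alphabet (wrapping around).
On "organic" that produces "qticpke".

qticpke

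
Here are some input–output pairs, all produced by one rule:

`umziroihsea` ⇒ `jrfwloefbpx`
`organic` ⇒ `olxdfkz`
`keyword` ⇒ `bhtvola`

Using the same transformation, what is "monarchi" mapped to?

The rule is to swap each adjacent pair of characters (1↔2, 3↔4, ...), then shift every letter 3 places backward in the alphabet (wrapping around).
On "monarchi": the first step gives "omancrih", and the second then gives "ljxkzofe".

ljxkzofe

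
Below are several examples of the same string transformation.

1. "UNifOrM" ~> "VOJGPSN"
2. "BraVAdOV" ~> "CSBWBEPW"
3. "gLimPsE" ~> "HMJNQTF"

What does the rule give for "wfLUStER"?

XGMVTUFS

The pattern: shift every letter 1 place forward in the alphabet (wrapping around), then convert every letter to uppercase.
Working it through for "wfLUStER": intermediate "xgMVTuFS", final "XGMVTUFS".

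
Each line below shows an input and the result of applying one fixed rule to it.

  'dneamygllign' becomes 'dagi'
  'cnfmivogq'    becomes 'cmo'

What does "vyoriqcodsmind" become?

The rule is to keep one character in every 3, starting at position 1 (positions 1st, 4th, 7th, ...).
For "vyoriqcodsmind" the result is "vrcsn".

vrcsn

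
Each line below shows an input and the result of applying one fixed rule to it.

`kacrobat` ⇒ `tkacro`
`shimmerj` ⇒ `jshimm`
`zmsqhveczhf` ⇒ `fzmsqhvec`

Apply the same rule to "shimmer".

What's happening: move the last 3 characters to the front (rotate right by 3), then delete the first 2 characters.
For "shimmer", step one produces "mershim"; step two turns that into "rshim".

rshim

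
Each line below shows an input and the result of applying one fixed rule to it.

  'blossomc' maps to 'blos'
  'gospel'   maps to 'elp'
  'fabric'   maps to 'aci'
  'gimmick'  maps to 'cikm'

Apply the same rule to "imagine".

The pattern: sort the characters into alphabetical order, then keep every other character starting from the first (positions 1st, 3rd, 5th, ...).
Applying both steps to "imagine": "aegiimn", then "agin".

agin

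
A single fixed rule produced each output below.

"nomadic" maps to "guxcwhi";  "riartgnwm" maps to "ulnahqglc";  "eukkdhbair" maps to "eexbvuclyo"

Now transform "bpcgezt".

Each output is the input with this applied: shift every letter 6 places backward in the alphabet (wrapping around), then move the first 2 characters to the end (rotate left by 2).
"bpcgezt" → "vjwaytn" → "waytnvj".

waytnvj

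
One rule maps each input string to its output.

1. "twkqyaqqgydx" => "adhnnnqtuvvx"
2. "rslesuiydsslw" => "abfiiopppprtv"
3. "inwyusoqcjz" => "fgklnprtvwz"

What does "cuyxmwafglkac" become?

The pattern: shift every letter 3 places backward in the alphabet (wrapping around), then sort the characters into alphabetical order.
On "cuyxmwafglkac": the first step gives "zrvujtxcdihxz", and the second then gives "cdhijrtuvxxzz".

cdhijrtuvxxzz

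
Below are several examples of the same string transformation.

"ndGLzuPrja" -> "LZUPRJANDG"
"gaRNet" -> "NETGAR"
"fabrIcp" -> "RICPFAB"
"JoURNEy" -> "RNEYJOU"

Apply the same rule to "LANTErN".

TERNLAN

In each case the input is transformed by: move the first 3 characters to the end (rotate left by 3), then convert every letter to uppercase.
Applying both steps to "LANTErN": "TErNLAN", then "TERNLAN".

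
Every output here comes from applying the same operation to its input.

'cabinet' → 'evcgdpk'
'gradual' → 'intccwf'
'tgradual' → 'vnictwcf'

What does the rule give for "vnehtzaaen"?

xppggcjcvb

What's happening: shift every letter 2 places forward in the alphabet (wrapping around), then take characters alternately from the front and the back (1st, last, 2nd, 2nd-last, ...).
Applying both steps to "vnehtzaaen": "xpgjvbccgp", then "xppggcjcvb".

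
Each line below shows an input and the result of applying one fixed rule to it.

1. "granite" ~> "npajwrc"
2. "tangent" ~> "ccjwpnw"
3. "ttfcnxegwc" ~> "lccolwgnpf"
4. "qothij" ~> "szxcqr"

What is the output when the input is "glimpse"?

The rule is to move the last character to the front, then shift every letter 9 places forward in the alphabet (wrapping around).
On "glimpse": the first step gives "eglimps", and the second then gives "npurvyb".

npurvyb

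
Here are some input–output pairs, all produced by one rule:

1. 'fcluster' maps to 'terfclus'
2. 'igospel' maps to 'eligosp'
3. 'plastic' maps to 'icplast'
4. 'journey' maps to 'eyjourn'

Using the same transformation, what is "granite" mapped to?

Each output is the input with this applied: move the first 2 characters to the end (rotate left by 2), then move the first 3 characters to the end (rotate left by 3).
Working it through for "granite": intermediate "anitegr", final "tegrani".

tegrani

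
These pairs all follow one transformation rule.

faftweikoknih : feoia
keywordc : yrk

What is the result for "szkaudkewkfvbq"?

Each output is the input with this applied: move the first 2 characters to the end (rotate left by 2), then keep one character in every 3, starting at position 1 (positions 1st, 4th, 7th, ...).
For "szkaudkewkfvbq" the result is "kdwvs".

kdwvs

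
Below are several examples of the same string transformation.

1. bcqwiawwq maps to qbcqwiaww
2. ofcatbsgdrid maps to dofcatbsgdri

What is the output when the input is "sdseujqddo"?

osdseujqdd

What's happening: move the last character to the front.
"sdseujqddo" → "osdseujqdd".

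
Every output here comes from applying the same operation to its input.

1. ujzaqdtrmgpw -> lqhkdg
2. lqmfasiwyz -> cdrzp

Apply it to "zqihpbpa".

qzgg

Looking at the pairs, the operation is to shift every letter 9 places backward in the alphabet (wrapping around), then keep every other character starting from the first (positions 1st, 3rd, 5th, ...).
For "zqihpbpa", step one produces "qhzygsgr"; step two turns that into "qzgg".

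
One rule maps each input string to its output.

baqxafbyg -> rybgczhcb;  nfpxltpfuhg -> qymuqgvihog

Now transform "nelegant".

Each output is the input with this applied: shift every letter 1 place forward in the alphabet (wrapping around), then move the first 2 characters to the end (rotate left by 2).
On "nelegant": the first step gives "ofmfhbou", and the second then gives "mfhbouof".

mfhbouof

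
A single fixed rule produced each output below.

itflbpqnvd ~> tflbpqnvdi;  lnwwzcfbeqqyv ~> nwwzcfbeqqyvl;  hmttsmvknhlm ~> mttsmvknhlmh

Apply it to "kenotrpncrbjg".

enotrpncrbjgk

Rule — move the first character to the end.
"kenotrpncrbjg" → "enotrpncrbjgk".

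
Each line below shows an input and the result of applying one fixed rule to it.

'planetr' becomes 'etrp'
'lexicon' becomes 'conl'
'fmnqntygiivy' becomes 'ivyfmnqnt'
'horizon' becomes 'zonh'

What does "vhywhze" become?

hzev

Rule — move the last 3 characters to the front (rotate right by 3), then delete the last 3 characters.
Applying both steps to "vhywhze": "hzevhyw", then "hzev".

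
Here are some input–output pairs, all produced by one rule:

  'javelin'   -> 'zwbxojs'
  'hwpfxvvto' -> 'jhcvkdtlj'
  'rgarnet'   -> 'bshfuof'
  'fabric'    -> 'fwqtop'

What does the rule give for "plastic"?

Rule — move the last 3 characters to the front (rotate right by 3), then shift every letter 12 places backward in the alphabet (wrapping around).
Working it through for "plastic": intermediate "ticplas", final "hwqdzog".

hwqdzog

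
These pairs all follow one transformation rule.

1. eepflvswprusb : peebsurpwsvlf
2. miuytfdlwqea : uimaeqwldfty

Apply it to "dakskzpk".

kadkpzks

What's happening: move the first 3 characters to the end (rotate left by 3), then reverse the string.
Starting from "dakskzpk": after the first operation, "skzpkdak"; after the second, "kadkpzks".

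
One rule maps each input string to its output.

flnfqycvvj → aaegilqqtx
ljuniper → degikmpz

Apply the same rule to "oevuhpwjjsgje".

Each output is the input with this applied: shift every letter 5 places backward in the alphabet (wrapping around), then sort the characters into alphabetical order.
Working it through for "oevuhpwjjsgje": intermediate "jzqpckreenbez", final "bceeejknpqrzz".
(Check on "ljuniper": → "gepidkzm" → "degikmpz" ✓)

bceeejknpqrzz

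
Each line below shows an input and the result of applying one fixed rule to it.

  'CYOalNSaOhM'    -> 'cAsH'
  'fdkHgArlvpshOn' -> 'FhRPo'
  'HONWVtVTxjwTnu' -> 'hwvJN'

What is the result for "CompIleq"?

cPE

The transformation: keep one character in every 3, starting at position 1 (positions 1st, 4th, 7th, ...), then flip the case of every letter.
Starting from "CompIleq": after the first operation, "Cpe"; after the second, "cPE".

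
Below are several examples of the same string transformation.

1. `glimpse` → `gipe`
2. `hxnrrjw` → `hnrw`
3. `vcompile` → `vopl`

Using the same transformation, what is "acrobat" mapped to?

The rule is to keep every other character starting from the first (positions 1st, 3rd, 5th, ...).
Doing the same to "acrobat": "arbt".

arbt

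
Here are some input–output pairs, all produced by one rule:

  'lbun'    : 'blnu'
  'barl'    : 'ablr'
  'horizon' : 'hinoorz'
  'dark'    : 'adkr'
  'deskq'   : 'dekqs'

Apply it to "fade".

adef

Looking at the pairs, the operation is to sort the characters into alphabetical order.
For "fade" the result is "adef".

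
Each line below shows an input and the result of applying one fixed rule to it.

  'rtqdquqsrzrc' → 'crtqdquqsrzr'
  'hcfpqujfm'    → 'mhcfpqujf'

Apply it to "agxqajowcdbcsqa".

aagxqajowcdbcsq

In each case the input is transformed by: move the last character to the front.
"agxqajowcdbcsqa" → "aagxqajowcdbcsq".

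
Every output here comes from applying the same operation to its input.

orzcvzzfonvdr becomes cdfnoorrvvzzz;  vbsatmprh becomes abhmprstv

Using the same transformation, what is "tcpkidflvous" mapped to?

cdfiklopstuv

In each case the input is transformed by: sort the characters into alphabetical order.
Applying that to "tcpkidflvous" gives "cdfiklopstuv".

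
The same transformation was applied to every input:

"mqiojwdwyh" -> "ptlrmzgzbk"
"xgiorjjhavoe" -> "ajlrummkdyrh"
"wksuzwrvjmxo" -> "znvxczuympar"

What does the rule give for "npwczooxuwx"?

In each case the input is transformed by: shift every letter 3 places forward in the alphabet (wrapping around).
For "npwczooxuwx" the result is "qszfcrraxza".

qszfcrraxza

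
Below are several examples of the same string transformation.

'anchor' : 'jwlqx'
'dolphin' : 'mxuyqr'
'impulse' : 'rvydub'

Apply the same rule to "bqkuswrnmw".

In each case the input is transformed by: shift every letter 9 places forward in the alphabet (wrapping around), then delete the last character.
On "bqkuswrnmw": the first step gives "kztdbfawvf", and the second then gives "kztdbfawv".

kztdbfawv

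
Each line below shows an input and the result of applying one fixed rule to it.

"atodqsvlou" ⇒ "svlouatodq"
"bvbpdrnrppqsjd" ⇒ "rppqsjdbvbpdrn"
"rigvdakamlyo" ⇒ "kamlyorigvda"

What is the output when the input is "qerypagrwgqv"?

The pattern: swap the front and back halves of the string.
For "qerypagrwgqv" the result is "grwgqvqerypa".

grwgqvqerypa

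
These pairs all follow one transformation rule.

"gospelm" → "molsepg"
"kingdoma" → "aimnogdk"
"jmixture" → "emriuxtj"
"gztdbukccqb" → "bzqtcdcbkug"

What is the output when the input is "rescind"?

densicr

Looking at the pairs, the operation is to take characters alternately from the front and the back (1st, last, 2nd, 2nd-last, ...), then move the first character to the end.
Applying both steps to "rescind": "rdensic", then "densicr".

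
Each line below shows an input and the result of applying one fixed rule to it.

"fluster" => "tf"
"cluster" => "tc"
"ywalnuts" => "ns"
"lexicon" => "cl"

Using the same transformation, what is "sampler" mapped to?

ls

The transformation: move the first 2 characters to the end (rotate left by 2), then keep one character in every 3, starting at position 3 (positions 3rd, 6th, 9th, ...).
Working it through for "sampler": intermediate "mplersa", final "ls".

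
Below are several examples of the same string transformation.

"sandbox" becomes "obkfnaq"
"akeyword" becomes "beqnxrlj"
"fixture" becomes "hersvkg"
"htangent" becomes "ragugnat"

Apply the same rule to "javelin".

yvawnir

The rule is to shift every letter 13 places forward in the alphabet (wrapping around) — i.e. ROT13, then move the last 3 characters to the front (rotate right by 3).
On "javelin": the first step gives "wniryva", and the second then gives "yvawnir".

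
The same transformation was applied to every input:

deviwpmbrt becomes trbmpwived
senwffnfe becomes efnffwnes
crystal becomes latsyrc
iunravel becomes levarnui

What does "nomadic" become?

The rule is to reverse the string.
Doing the same to "nomadic": "cidamon".

cidamon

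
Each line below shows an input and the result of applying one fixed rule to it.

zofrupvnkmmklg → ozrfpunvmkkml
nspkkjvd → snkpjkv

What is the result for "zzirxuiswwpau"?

zzriuxsiwwap

The pattern: delete the last character, then swap each adjacent pair of characters (1↔2, 3↔4, ...).
On "zzirxuiswwpau": the first step gives "zzirxuiswwpa", and the second then gives "zzriuxsiwwap".
(Check on "nspkkjvd": → "nspkkjv" → "snkpjkv" ✓)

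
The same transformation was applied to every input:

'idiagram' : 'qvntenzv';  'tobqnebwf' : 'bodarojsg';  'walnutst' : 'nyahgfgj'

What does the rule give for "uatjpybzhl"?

The transformation: move the first character to the end, then shift every letter 13 places forward in the alphabet (wrapping around) — i.e. ROT13.
Working it through for "uatjpybzhl": intermediate "atjpybzhlu", final "ngwclomuyh".

ngwclomuyh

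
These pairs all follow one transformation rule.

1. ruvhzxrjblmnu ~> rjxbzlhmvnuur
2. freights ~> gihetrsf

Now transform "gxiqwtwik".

wtqwiixkg

The rule is to take characters alternately from the front and the back (1st, last, 2nd, 2nd-last, ...), then reverse the string.
Working it through for "gxiqwtwik": intermediate "gkxiiwqtw", final "wtqwiixkg".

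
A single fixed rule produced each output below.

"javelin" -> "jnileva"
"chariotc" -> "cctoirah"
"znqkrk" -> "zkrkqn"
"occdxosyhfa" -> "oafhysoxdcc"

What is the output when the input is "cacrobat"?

ctaborca

The pattern: move the first character to the end, then reverse the string.
Applying both steps to "cacrobat": "acrobatc", then "ctaborca".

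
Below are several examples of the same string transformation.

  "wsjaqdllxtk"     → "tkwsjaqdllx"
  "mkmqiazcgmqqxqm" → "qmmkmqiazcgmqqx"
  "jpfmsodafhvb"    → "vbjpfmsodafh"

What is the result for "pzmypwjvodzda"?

The transformation: move the last 2 characters to the front (rotate right by 2).
On "pzmypwjvodzda" that produces "dapzmypwjvodz".

dapzmypwjvodz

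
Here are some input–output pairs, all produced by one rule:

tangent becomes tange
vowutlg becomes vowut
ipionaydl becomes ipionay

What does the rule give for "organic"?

In each case the input is transformed by: delete the last 2 characters.
Applying that to "organic" gives "organ".

organ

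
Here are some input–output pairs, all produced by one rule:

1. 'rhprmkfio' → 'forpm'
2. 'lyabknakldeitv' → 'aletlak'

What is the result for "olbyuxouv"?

ovobu

The transformation: keep every other character starting from the first (positions 1st, 3rd, 5th, ...), then move the first 3 characters to the end (rotate left by 3).
Applying both steps to "olbyuxouv": "obuov", then "ovobu".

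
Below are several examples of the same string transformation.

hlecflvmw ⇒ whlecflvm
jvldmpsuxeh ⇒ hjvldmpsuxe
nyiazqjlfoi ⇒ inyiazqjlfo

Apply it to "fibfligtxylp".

What's happening: move the last character to the front.
Doing the same to "fibfligtxylp": "pfibfligtxyl".

pfibfligtxyl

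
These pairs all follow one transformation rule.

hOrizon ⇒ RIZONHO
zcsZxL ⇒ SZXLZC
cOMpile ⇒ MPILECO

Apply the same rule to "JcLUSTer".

LUSTERJC

The rule is to move the first 2 characters to the end (rotate left by 2), then convert every letter to uppercase.
Starting from "JcLUSTer": after the first operation, "LUSTerJc"; after the second, "LUSTERJC".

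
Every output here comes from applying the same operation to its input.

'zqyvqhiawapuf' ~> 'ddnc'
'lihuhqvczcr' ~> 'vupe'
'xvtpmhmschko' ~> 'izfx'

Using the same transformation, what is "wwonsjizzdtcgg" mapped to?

jfmgt

The rule is to keep one character in every 3, starting at position 2 (positions 2nd, 5th, 8th, ...), then shift every letter 13 places forward in the alphabet (wrapping around) — i.e. ROT13.
For "wwonsjizzdtcgg", step one produces "wsztg"; step two turns that into "jfmgt".
(Check on "xvtpmhmschko": → "vmsk" → "izfx" ✓)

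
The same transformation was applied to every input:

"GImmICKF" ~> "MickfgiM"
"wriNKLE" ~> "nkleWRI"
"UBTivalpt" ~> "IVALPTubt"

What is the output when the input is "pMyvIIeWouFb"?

The pattern: flip the case of every letter, then move the first 3 characters to the end (rotate left by 3).
Starting from "pMyvIIeWouFb": after the first operation, "PmYViiEwOUfB"; after the second, "ViiEwOUfBPmY".

ViiEwOUfBPmY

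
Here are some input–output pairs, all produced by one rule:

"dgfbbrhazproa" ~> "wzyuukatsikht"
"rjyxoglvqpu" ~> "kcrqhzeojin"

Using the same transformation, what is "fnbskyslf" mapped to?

yguldrley

In each case the input is transformed by: shift every letter 7 places backward in the alphabet (wrapping around).
So "fnbskyslf" becomes "yguldrley".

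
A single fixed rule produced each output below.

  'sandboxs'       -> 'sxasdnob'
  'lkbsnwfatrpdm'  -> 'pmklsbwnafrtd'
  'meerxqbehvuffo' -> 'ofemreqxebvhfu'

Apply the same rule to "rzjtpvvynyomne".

The transformation: swap each adjacent pair of characters (1↔2, 3↔4, ...), then move the last 2 characters to the front (rotate right by 2).
For "rzjtpvvynyomne", step one produces "zrtjvpyvynmoen"; step two turns that into "enzrtjvpyvynmo".

enzrtjvpyvynmo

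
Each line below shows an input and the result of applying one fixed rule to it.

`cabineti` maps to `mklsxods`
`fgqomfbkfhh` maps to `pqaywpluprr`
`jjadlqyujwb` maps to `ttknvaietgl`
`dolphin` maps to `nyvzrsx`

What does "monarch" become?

wyxkbmr

What's happening: shift every letter 10 places forward in the alphabet (wrapping around).
On "monarch" that produces "wyxkbmr".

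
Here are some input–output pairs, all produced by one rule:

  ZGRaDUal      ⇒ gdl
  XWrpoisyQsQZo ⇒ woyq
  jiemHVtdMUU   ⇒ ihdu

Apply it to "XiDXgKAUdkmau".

Rule — keep one character in every 3, starting at position 2 (positions 2nd, 5th, 8th, ...), then convert every letter to lowercase.
Applying both steps to "XiDXgKAUdkmau": "igUm", then "igum".

igum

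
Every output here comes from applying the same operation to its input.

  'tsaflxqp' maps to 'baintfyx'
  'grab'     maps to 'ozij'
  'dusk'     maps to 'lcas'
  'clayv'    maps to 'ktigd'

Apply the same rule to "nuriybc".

The transformation: shift every letter 8 places forward in the alphabet (wrapping around).
For "nuriybc" the result is "vczqgjk".

vczqgjk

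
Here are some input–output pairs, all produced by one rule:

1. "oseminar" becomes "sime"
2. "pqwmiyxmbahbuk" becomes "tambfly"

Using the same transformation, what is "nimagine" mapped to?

What's happening: shift every letter 4 places forward in the alphabet (wrapping around), then keep every other character starting from the first (positions 1st, 3rd, 5th, ...).
On "nimagine": the first step gives "rmqekmri", and the second then gives "rqkr".

rqkr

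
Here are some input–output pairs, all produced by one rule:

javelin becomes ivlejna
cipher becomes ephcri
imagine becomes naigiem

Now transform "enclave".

vcaleen

Looking at the pairs, the operation is to take characters alternately from the front and the back (1st, last, 2nd, 2nd-last, ...), then move the first 3 characters to the end (rotate left by 3).
For "enclave", step one produces "eenvcal"; step two turns that into "vcaleen".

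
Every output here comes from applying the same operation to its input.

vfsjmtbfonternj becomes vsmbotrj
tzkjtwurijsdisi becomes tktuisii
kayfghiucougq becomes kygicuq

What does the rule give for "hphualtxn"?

hhatn

The pattern: keep every other character starting from the first (positions 1st, 3rd, 5th, ...).
So "hphualtxn" becomes "hhatn".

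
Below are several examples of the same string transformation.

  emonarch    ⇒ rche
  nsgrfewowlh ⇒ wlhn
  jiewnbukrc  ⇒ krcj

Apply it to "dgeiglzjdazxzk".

Rule — move the first character to the end, then keep only the last 4 characters.
Working it through for "dgeiglzjdazxzk": intermediate "geiglzjdazxzkd", final "xzkd".

xzkd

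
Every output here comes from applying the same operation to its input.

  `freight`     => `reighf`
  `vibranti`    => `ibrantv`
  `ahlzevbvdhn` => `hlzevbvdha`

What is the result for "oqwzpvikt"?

qwzpviko

What's happening: swap the first and last characters, then delete the first character.
On "oqwzpvikt": the first step gives "tqwzpviko", and the second then gives "qwzpviko".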